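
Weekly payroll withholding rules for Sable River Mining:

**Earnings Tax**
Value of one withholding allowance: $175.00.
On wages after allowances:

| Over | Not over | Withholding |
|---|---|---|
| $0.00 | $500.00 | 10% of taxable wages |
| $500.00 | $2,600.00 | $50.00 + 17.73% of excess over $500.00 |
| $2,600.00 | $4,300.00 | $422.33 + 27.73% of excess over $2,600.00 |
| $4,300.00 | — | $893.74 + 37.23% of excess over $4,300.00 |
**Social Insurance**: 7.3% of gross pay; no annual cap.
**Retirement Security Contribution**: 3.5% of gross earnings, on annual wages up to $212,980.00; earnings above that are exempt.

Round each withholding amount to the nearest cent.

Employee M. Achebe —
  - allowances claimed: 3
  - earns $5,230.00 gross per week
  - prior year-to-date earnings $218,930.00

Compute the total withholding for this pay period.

Earnings Tax: taxable = $5,230.00 − 3×$175.00 = $4,705.00
  $893.74 + 37.23% × ($4,705.00 − $4,300.00) = $893.74 + 37.23% × $405.00 = $1,044.52
Social Insurance: 7.3% × $5,230.00 = $381.79
Retirement Security Contribution: YTD $218,930.00 ≥ cap $212,980.00 → $0.00
Total: $1,044.52 + $381.79 + $0.00 = $1,426.31

$1,426.31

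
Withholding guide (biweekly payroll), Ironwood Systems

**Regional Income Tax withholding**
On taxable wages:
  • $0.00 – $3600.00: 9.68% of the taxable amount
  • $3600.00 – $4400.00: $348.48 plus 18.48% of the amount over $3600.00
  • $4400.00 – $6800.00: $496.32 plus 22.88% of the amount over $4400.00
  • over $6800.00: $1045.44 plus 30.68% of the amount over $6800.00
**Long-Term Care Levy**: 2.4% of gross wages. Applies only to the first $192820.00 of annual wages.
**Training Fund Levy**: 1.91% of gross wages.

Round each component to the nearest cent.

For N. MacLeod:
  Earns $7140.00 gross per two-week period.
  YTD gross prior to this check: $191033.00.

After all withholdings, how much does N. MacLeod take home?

$5810.99

Regional Income Tax: taxable = $7140.00
  $1045.44 + 30.68% × ($7140.00 − $6800.00) = $1045.44 + 30.68% × $340.00 = $1149.75
Long-Term Care Levy: cap $192820.00 − YTD $191033.00 = $1787.00 subject; 2.4% × $1787.00 = $42.89
Training Fund Levy: 1.91% × $7140.00 = $136.37
Total withheld: $1149.75 + $42.89 + $136.37 = $1329.01
Net pay: $7140.00 − $1329.01 = $5810.99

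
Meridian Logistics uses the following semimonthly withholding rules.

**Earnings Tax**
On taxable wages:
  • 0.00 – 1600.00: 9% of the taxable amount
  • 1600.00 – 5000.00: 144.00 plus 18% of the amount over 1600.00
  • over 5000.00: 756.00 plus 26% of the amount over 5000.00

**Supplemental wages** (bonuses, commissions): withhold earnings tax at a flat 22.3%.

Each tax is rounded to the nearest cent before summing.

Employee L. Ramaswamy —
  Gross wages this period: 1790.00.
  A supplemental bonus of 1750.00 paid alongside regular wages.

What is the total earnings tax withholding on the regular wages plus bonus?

Earnings Tax: taxable = 1790.00
  144.00 + 18% × (1790.00 − 1600.00) = 144.00 + 18% × 190.00 = 178.20
Supplemental (22.3% flat on bonus): 22.3% × 1750.00 = 390.25
Total earnings tax: 178.20 + 390.25 = 568.45

568.45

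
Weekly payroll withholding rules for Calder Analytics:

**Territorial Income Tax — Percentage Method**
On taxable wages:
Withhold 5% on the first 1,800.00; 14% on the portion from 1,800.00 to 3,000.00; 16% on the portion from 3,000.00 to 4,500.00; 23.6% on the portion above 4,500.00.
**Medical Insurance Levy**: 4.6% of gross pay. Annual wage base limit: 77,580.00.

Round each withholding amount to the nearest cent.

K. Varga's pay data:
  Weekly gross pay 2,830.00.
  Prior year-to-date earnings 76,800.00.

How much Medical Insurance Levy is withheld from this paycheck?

Medical Insurance Levy: cap 77,580.00 − YTD 76,800.00 = 780.00 subject; 4.6% × 780.00 = 35.88

35.88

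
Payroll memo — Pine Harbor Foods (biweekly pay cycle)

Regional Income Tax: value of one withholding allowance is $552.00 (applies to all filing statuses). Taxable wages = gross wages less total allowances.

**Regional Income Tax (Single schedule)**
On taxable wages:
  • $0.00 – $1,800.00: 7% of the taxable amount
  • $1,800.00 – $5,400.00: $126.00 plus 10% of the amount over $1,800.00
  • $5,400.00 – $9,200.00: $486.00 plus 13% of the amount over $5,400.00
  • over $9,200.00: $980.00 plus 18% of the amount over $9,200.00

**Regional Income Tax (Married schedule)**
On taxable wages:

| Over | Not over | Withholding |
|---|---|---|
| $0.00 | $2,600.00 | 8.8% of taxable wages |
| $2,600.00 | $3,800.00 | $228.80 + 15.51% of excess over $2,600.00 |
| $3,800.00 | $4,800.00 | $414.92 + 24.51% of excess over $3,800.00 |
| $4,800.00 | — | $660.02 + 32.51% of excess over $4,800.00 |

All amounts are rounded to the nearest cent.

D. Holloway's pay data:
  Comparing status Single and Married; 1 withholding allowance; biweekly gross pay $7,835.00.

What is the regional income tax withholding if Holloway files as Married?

$1,467.24

Regional Income Tax (Married): taxable = $7,835.00 − 1×$552.00 = $7,283.00
  $660.02 + 32.51% × ($7,283.00 − $4,800.00) = $660.02 + 32.51% × $2,483.00 = $1,467.24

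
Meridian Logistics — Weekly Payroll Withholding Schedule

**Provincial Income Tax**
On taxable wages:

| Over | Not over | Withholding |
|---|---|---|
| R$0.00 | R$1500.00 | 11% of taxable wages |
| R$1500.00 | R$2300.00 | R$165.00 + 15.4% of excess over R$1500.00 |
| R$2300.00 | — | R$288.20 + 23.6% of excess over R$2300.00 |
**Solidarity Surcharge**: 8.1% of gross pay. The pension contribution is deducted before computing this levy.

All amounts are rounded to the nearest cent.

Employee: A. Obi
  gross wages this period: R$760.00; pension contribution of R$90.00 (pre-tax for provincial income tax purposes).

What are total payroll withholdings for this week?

R$127.97

Provincial Income Tax: taxable = R$760.00 − R$90.00 = R$670.00
  11% × R$670.00 = R$73.70
Solidarity Surcharge: 8.1% × R$670.00 = R$54.27
Total: R$73.70 + R$54.27 = R$127.97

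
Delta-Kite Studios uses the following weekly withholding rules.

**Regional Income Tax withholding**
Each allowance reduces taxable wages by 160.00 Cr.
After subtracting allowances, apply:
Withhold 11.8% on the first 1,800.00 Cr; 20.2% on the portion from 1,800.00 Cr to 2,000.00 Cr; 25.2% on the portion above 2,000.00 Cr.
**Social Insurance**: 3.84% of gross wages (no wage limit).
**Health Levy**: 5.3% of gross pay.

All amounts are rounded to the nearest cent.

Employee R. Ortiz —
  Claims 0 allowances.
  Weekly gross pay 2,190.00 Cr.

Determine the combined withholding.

Regional Income Tax: taxable = 2,190.00 Cr
  252.80 Cr + 25.2% × (2,190.00 Cr − 2,000.00 Cr) = 252.80 Cr + 25.2% × 190.00 Cr = 300.68 Cr
Social Insurance: 3.84% × 2,190.00 Cr = 84.10 Cr
Health Levy: 5.3% × 2,190.00 Cr = 116.07 Cr
Total: 300.68 Cr + 84.10 Cr + 116.07 Cr = 500.85 Cr

500.85 Cr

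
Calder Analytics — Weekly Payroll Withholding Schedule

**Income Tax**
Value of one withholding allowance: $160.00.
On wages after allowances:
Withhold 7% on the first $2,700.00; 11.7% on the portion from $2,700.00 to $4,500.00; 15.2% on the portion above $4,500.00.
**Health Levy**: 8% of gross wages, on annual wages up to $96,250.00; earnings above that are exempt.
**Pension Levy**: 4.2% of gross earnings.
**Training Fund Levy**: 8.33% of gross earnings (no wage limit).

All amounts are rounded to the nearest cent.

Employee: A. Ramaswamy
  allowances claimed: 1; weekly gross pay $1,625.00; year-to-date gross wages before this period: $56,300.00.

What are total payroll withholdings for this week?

$436.16

Income Tax: taxable = $1,625.00 − 1×$160.00 = $1,465.00
  7% × $1,465.00 = $102.55
Health Levy: 8% × $1,625.00 = $130.00
Pension Levy: 4.2% × $1,625.00 = $68.25
Training Fund Levy: 8.33% × $1,625.00 = $135.36
Total: $102.55 + $130.00 + $68.25 + $135.36 = $436.16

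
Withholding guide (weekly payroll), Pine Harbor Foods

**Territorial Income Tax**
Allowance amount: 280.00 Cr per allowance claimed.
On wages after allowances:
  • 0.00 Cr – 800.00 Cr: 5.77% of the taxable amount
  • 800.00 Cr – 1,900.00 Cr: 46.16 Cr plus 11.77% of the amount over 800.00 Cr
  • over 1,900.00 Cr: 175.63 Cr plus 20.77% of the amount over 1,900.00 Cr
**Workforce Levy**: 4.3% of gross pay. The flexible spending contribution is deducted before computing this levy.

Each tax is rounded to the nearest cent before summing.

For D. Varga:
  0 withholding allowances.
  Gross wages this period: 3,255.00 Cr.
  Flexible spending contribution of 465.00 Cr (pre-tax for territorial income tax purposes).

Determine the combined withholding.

Territorial Income Tax: taxable = 3,255.00 Cr − 465.00 Cr = 2,790.00 Cr
  175.63 Cr + 20.77% × (2,790.00 Cr − 1,900.00 Cr) = 175.63 Cr + 20.77% × 890.00 Cr = 360.48 Cr
Workforce Levy: 4.3% × 2,790.00 Cr = 119.97 Cr
Total: 360.48 Cr + 119.97 Cr = 480.45 Cr

480.45 Cr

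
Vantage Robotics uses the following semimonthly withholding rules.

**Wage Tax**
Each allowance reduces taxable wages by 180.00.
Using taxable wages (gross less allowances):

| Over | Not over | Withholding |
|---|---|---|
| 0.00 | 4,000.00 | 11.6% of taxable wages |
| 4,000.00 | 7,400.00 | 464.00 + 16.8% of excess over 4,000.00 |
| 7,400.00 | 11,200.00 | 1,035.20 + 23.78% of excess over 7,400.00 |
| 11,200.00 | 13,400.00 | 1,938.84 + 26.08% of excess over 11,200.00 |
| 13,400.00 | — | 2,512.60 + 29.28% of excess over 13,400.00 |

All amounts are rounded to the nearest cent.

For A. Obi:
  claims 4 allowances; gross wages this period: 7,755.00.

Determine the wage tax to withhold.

973.88

Wage Tax: taxable = 7,755.00 − 4×180.00 = 7,035.00
  464.00 + 16.8% × (7,035.00 − 4,000.00) = 464.00 + 16.8% × 3,035.00 = 973.88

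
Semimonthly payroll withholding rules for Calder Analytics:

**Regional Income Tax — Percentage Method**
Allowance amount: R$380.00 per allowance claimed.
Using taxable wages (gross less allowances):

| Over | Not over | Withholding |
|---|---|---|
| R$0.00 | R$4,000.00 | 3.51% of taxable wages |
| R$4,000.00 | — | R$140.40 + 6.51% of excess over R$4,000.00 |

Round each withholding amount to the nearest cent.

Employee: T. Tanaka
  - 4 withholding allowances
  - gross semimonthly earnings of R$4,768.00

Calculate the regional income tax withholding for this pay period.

Regional Income Tax: taxable = R$4,768.00 − 4×R$380.00 = R$3,248.00
  3.51% × R$3,248.00 = R$114.00

R$114.00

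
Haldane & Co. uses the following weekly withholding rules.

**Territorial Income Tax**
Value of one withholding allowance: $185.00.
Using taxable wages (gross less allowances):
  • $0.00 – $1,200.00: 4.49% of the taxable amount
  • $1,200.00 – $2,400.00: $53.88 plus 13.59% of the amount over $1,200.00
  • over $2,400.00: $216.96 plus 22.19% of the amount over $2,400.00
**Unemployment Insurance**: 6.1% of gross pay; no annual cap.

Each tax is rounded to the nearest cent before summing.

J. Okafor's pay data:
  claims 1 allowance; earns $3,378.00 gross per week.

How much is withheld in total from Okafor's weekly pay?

Territorial Income Tax: taxable = $3,378.00 − 1×$185.00 = $3,193.00
  $216.96 + 22.19% × ($3,193.00 − $2,400.00) = $216.96 + 22.19% × $793.00 = $392.93
Unemployment Insurance: 6.1% × $3,378.00 = $206.06
Total: $392.93 + $206.06 = $598.99

$598.99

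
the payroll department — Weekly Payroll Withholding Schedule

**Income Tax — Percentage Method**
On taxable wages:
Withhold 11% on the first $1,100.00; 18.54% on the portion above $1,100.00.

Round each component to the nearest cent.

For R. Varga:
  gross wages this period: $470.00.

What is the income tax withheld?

$51.70

Income Tax: taxable = $470.00
  11% × $470.00 = $51.70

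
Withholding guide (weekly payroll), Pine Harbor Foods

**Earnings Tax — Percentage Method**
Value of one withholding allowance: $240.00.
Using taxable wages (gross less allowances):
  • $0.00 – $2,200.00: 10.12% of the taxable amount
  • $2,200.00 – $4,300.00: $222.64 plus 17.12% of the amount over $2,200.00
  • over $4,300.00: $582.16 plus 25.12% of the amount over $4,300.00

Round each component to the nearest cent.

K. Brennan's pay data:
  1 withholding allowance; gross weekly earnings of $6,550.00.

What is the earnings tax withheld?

$1,087.07

Earnings Tax: taxable = $6,550.00 − 1×$240.00 = $6,310.00
  $582.16 + 25.12% × ($6,310.00 − $4,300.00) = $582.16 + 25.12% × $2,010.00 = $1,087.07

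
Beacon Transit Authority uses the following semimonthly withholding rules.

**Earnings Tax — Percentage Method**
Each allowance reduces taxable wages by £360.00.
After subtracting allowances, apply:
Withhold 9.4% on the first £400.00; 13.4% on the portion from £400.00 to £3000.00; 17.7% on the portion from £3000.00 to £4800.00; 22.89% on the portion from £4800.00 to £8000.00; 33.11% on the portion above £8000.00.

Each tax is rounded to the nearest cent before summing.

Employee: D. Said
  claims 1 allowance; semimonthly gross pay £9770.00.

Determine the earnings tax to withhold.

£1903.93

Earnings Tax: taxable = £9770.00 − 1×£360.00 = £9410.00
  £1437.08 + 33.11% × (£9410.00 − £8000.00) = £1437.08 + 33.11% × £1410.00 = £1903.93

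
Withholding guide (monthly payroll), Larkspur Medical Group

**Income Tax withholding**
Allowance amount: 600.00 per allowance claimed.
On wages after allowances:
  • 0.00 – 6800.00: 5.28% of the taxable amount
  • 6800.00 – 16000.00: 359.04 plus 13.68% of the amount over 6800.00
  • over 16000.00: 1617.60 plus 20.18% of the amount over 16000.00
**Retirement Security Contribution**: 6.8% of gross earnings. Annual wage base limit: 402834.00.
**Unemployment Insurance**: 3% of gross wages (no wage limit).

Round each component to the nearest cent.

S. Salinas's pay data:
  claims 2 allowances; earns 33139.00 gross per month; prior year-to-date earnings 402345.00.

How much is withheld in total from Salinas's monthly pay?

5861.51

Income Tax: taxable = 33139.00 − 2×600.00 = 31939.00
  1617.60 + 20.18% × (31939.00 − 16000.00) = 1617.60 + 20.18% × 15939.00 = 4834.09
Retirement Security Contribution: cap 402834.00 − YTD 402345.00 = 489.00 subject; 6.8% × 489.00 = 33.25
Unemployment Insurance: 3% × 33139.00 = 994.17
Total: 4834.09 + 33.25 + 994.17 = 5861.51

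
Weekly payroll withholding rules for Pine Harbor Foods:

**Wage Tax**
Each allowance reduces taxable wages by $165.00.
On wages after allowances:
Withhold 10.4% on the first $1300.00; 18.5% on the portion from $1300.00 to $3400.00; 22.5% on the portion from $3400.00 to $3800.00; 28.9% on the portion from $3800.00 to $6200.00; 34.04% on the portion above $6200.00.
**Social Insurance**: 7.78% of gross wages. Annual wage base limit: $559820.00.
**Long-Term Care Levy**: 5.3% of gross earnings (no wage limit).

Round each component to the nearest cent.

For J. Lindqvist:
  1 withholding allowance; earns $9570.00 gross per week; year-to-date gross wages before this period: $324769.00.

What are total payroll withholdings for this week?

$3650.04

Wage Tax: taxable = $9570.00 − 1×$165.00 = $9405.00
  $1307.30 + 34.04% × ($9405.00 − $6200.00) = $1307.30 + 34.04% × $3205.00 = $2398.28
Social Insurance: 7.78% × $9570.00 = $744.55
Long-Term Care Levy: 5.3% × $9570.00 = $507.21
Total: $2398.28 + $744.55 + $507.21 = $3650.04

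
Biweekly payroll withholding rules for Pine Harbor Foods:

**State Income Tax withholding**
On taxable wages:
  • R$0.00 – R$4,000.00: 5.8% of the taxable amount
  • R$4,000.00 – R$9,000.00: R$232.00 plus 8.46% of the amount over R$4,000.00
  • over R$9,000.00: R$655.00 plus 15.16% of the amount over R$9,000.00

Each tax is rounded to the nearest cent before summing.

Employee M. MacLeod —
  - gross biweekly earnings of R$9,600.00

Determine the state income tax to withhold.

R$745.96

State Income Tax: taxable = R$9,600.00
  R$655.00 + 15.16% × (R$9,600.00 − R$9,000.00) = R$655.00 + 15.16% × R$600.00 = R$745.96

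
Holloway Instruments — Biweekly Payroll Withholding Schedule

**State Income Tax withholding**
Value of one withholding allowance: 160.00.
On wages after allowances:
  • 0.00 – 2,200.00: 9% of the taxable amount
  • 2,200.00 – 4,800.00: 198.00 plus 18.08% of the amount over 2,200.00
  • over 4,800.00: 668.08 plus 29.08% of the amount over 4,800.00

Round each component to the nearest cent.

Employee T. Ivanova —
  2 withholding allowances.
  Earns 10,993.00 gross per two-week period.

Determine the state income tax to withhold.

State Income Tax: taxable = 10,993.00 − 2×160.00 = 10,673.00
  668.08 + 29.08% × (10,673.00 − 4,800.00) = 668.08 + 29.08% × 5,873.00 = 2,375.95

2,375.95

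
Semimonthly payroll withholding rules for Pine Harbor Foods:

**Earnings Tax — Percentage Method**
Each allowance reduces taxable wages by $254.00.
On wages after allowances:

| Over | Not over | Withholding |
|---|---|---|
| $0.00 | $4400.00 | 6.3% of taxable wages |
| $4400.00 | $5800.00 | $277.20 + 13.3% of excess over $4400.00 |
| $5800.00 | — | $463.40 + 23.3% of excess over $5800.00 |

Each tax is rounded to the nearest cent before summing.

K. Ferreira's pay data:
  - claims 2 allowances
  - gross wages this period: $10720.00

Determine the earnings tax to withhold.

Earnings Tax: taxable = $10720.00 − 2×$254.00 = $10212.00
  $463.40 + 23.3% × ($10212.00 − $5800.00) = $463.40 + 23.3% × $4412.00 = $1491.40

$1491.40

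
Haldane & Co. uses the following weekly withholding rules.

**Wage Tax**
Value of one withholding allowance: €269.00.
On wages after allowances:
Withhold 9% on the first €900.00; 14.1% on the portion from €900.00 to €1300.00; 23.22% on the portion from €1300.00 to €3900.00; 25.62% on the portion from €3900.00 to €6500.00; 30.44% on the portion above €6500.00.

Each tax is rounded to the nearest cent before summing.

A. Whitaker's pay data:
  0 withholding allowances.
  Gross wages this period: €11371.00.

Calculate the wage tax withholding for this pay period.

€2889.97

Wage Tax: taxable = €11371.00
  €1407.24 + 30.44% × (€11371.00 − €6500.00) = €1407.24 + 30.44% × €4871.00 = €2889.97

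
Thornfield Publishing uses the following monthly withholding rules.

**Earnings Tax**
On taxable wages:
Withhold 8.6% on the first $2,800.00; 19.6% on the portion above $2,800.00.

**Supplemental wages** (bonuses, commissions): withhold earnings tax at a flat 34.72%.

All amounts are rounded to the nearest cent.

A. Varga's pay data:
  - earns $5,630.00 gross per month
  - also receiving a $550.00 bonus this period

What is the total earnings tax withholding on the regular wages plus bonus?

$986.44

Earnings Tax: taxable = $5,630.00
  $240.80 + 19.6% × ($5,630.00 − $2,800.00) = $240.80 + 19.6% × $2,830.00 = $795.48
Supplemental (34.72% flat on bonus): 34.72% × $550.00 = $190.96
Total earnings tax: $795.48 + $190.96 = $986.44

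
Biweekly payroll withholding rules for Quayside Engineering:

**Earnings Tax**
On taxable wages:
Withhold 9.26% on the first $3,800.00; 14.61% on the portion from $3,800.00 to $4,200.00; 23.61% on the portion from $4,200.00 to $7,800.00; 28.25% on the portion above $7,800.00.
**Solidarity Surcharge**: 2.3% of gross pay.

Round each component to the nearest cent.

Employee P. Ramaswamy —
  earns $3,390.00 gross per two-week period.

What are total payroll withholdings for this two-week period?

$391.88

Earnings Tax: taxable = $3,390.00
  9.26% × $3,390.00 = $313.91
Solidarity Surcharge: 2.3% × $3,390.00 = $77.97
Total: $313.91 + $77.97 = $391.88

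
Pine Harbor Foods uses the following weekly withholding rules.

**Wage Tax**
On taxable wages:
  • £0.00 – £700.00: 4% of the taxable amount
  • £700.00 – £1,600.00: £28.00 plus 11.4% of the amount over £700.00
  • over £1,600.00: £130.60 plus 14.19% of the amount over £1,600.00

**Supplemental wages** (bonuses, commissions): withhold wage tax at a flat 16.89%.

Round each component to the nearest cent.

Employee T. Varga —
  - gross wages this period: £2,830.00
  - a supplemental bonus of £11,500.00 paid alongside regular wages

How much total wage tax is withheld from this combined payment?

Wage Tax: taxable = £2,830.00
  £130.60 + 14.19% × (£2,830.00 − £1,600.00) = £130.60 + 14.19% × £1,230.00 = £305.14
Supplemental (16.89% flat on bonus): 16.89% × £11,500.00 = £1,942.35
Total wage tax: £305.14 + £1,942.35 = £2,247.49

£2,247.49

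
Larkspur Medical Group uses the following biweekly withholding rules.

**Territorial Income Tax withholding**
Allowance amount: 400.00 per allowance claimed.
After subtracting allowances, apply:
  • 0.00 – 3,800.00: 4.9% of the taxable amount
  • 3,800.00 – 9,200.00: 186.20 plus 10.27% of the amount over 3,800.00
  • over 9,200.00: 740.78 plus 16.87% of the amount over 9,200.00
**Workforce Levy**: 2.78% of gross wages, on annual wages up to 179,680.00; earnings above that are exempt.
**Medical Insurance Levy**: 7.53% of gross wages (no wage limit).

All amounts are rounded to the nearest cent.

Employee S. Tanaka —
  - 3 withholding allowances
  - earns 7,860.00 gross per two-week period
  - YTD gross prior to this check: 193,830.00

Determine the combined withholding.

Territorial Income Tax: taxable = 7,860.00 − 3×400.00 = 6,660.00
  186.20 + 10.27% × (6,660.00 − 3,800.00) = 186.20 + 10.27% × 2,860.00 = 479.92
Workforce Levy: YTD 193,830.00 ≥ cap 179,680.00 → 0.00
Medical Insurance Levy: 7.53% × 7,860.00 = 591.86
Total: 479.92 + 0.00 + 591.86 = 1,071.78

1,071.78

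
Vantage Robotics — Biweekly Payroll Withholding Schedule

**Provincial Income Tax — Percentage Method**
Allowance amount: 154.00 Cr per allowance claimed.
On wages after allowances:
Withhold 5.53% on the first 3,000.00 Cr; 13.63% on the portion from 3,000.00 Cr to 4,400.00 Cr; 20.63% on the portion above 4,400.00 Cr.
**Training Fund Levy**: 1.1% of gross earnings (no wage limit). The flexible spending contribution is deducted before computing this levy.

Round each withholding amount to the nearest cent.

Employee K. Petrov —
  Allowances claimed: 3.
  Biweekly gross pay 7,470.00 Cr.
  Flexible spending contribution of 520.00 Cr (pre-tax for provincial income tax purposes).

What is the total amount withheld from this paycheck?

Provincial Income Tax: taxable = 7,470.00 Cr − 520.00 Cr − 3×154.00 Cr = 6,488.00 Cr
  356.72 Cr + 20.63% × (6,488.00 Cr − 4,400.00 Cr) = 356.72 Cr + 20.63% × 2,088.00 Cr = 787.47 Cr
Training Fund Levy: 1.1% × 6,950.00 Cr = 76.45 Cr
Total: 787.47 Cr + 76.45 Cr = 863.92 Cr

863.92 Cr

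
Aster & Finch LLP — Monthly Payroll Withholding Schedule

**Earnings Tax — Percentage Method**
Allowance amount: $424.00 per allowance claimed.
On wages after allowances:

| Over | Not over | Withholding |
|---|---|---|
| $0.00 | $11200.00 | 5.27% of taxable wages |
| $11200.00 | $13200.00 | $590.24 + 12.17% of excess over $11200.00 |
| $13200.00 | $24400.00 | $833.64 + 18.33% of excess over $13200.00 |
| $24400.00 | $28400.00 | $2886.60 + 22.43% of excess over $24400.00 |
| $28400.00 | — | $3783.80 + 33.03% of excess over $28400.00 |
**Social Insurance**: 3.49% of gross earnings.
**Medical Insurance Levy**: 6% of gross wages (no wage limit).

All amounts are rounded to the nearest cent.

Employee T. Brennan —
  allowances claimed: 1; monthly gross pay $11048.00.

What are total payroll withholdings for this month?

$1608.34

Earnings Tax: taxable = $11048.00 − 1×$424.00 = $10624.00
  5.27% × $10624.00 = $559.88
Social Insurance: 3.49% × $11048.00 = $385.58
Medical Insurance Levy: 6% × $11048.00 = $662.88
Total: $559.88 + $385.58 + $662.88 = $1608.34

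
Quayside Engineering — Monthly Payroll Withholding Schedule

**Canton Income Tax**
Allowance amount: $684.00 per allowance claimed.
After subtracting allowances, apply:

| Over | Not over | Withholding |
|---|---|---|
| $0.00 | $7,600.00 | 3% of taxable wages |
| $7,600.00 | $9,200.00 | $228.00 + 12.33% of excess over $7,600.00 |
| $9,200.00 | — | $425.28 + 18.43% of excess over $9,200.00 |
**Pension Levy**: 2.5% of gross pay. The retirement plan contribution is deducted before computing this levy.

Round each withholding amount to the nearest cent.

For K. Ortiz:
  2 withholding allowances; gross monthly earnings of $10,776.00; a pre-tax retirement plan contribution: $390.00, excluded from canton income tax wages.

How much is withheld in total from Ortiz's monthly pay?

$662.49

Canton Income Tax: taxable = $10,776.00 − $390.00 − 2×$684.00 = $9,018.00
  $228.00 + 12.33% × ($9,018.00 − $7,600.00) = $228.00 + 12.33% × $1,418.00 = $402.84
Pension Levy: 2.5% × $10,386.00 = $259.65
Total: $402.84 + $259.65 = $662.49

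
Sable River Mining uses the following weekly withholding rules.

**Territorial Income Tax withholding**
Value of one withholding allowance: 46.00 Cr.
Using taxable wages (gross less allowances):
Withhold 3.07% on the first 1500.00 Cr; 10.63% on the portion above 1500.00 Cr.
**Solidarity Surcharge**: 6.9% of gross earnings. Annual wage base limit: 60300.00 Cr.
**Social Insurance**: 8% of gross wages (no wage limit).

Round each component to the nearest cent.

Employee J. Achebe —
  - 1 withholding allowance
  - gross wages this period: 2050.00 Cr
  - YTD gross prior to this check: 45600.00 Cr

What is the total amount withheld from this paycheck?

Territorial Income Tax: taxable = 2050.00 Cr − 1×46.00 Cr = 2004.00 Cr
  46.05 Cr + 10.63% × (2004.00 Cr − 1500.00 Cr) = 46.05 Cr + 10.63% × 504.00 Cr = 99.63 Cr
Solidarity Surcharge: 6.9% × 2050.00 Cr = 141.45 Cr
Social Insurance: 8% × 2050.00 Cr = 164.00 Cr
Total: 99.63 Cr + 141.45 Cr + 164.00 Cr = 405.08 Cr

405.08 Cr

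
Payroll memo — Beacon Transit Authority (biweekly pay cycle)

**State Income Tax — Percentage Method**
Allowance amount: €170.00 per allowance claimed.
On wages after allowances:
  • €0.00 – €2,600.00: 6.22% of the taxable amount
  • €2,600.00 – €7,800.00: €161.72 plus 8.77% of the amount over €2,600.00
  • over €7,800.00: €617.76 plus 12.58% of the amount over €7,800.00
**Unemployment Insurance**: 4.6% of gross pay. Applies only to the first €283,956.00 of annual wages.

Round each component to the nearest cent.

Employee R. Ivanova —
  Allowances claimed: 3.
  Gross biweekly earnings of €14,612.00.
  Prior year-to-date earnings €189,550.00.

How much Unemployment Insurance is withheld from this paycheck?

€672.15

Unemployment Insurance: 4.6% × €14,612.00 = €672.15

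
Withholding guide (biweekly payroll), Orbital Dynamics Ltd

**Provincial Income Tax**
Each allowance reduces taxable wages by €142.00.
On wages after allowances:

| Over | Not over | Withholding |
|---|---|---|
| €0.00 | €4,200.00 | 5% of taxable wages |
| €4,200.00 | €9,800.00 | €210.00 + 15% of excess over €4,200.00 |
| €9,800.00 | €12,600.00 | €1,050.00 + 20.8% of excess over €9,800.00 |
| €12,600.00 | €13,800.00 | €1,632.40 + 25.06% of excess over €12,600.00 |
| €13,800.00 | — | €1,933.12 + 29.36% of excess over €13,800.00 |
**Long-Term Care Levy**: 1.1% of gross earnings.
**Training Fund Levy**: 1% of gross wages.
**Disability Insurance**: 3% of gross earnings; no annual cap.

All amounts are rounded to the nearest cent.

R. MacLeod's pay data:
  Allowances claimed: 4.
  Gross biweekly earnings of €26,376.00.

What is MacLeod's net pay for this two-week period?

Provincial Income Tax: taxable = €26,376.00 − 4×€142.00 = €25,808.00
  €1,933.12 + 29.36% × (€25,808.00 − €13,800.00) = €1,933.12 + 29.36% × €12,008.00 = €5,458.67
Long-Term Care Levy: 1.1% × €26,376.00 = €290.14
Training Fund Levy: 1% × €26,376.00 = €263.76
Disability Insurance: 3% × €26,376.00 = €791.28
Total withheld: €5,458.67 + €290.14 + €263.76 + €791.28 = €6,803.85
Net pay: €26,376.00 − €6,803.85 = €19,572.15

€19,572.15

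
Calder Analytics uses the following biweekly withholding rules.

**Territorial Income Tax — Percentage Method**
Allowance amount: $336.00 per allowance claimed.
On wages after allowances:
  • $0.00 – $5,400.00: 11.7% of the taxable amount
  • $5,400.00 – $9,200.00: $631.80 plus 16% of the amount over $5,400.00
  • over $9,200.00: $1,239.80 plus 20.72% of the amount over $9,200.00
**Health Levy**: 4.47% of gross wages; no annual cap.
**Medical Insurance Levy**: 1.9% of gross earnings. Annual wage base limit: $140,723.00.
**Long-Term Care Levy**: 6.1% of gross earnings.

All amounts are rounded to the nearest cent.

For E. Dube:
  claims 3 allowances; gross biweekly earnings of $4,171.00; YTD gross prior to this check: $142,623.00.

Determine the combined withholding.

Territorial Income Tax: taxable = $4,171.00 − 3×$336.00 = $3,163.00
  11.7% × $3,163.00 = $370.07
Health Levy: 4.47% × $4,171.00 = $186.44
Medical Insurance Levy: YTD $142,623.00 ≥ cap $140,723.00 → $0.00
Long-Term Care Levy: 6.1% × $4,171.00 = $254.43
Total: $370.07 + $186.44 + $0.00 + $254.43 = $810.94

$810.94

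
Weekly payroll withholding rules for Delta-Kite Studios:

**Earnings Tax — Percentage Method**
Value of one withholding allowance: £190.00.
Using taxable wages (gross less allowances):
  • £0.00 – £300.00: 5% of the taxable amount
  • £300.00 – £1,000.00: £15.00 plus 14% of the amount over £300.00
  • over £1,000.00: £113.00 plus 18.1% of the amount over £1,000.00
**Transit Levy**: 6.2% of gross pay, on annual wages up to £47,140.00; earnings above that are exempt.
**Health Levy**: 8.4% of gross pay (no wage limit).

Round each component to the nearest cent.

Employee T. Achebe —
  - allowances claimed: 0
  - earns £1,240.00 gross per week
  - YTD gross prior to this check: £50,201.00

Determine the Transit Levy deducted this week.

£0.00

Transit Levy: YTD £50,201.00 ≥ cap £47,140.00 → £0.00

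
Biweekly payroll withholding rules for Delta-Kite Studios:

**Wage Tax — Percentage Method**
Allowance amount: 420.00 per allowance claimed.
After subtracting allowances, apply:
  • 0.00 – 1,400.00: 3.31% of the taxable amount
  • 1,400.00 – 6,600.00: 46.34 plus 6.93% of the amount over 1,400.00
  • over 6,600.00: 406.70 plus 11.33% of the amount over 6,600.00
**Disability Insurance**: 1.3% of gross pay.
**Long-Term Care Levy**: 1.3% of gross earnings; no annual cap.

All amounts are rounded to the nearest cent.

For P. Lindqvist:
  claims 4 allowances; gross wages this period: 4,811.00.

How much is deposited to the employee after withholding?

4,519.62

Wage Tax: taxable = 4,811.00 − 4×420.00 = 3,131.00
  46.34 + 6.93% × (3,131.00 − 1,400.00) = 46.34 + 6.93% × 1,731.00 = 166.30
Disability Insurance: 1.3% × 4,811.00 = 62.54
Long-Term Care Levy: 1.3% × 4,811.00 = 62.54
Total withheld: 166.30 + 62.54 + 62.54 = 291.38
Net pay: 4,811.00 − 291.38 = 4,519.62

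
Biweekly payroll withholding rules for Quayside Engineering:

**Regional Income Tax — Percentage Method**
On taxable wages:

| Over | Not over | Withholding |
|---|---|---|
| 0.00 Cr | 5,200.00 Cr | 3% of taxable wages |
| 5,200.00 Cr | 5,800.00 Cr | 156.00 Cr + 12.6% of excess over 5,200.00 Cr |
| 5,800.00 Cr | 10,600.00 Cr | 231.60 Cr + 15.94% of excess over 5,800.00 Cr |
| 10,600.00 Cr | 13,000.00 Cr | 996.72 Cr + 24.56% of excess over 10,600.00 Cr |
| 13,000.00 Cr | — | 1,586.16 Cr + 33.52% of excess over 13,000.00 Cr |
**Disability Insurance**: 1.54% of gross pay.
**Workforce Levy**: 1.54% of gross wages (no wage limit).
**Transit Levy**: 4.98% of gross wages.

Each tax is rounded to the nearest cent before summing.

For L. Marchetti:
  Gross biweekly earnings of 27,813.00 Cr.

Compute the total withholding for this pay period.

Regional Income Tax: taxable = 27,813.00 Cr
  1,586.16 Cr + 33.52% × (27,813.00 Cr − 13,000.00 Cr) = 1,586.16 Cr + 33.52% × 14,813.00 Cr = 6,551.48 Cr
Disability Insurance: 1.54% × 27,813.00 Cr = 428.32 Cr
Workforce Levy: 1.54% × 27,813.00 Cr = 428.32 Cr
Transit Levy: 4.98% × 27,813.00 Cr = 1,385.09 Cr
Total: 6,551.48 Cr + 428.32 Cr + 428.32 Cr + 1,385.09 Cr = 8,793.21 Cr

8,793.21 Cr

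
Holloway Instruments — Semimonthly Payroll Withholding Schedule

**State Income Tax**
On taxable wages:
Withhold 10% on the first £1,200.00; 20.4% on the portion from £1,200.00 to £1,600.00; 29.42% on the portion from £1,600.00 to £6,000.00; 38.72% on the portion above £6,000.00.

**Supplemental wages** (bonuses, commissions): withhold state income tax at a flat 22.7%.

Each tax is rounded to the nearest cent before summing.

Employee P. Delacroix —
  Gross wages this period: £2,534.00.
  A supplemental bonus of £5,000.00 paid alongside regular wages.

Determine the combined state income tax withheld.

£1,611.38

State Income Tax: taxable = £2,534.00
  £201.60 + 29.42% × (£2,534.00 − £1,600.00) = £201.60 + 29.42% × £934.00 = £476.38
Supplemental (22.7% flat on bonus): 22.7% × £5,000.00 = £1,135.00
Total state income tax: £476.38 + £1,135.00 = £1,611.38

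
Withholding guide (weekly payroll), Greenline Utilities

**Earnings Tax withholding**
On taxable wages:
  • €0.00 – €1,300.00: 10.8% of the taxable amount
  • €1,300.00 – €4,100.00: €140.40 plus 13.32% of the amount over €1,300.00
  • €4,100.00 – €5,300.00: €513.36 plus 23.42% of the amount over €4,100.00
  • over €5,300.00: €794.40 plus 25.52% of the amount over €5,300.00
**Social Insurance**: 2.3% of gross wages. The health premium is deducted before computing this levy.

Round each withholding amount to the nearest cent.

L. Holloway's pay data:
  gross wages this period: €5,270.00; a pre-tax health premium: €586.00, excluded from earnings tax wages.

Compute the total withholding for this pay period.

€757.86

Earnings Tax: taxable = €5,270.00 − €586.00 = €4,684.00
  €513.36 + 23.42% × (€4,684.00 − €4,100.00) = €513.36 + 23.42% × €584.00 = €650.13
Social Insurance: 2.3% × €4,684.00 = €107.73
Total: €650.13 + €107.73 = €757.86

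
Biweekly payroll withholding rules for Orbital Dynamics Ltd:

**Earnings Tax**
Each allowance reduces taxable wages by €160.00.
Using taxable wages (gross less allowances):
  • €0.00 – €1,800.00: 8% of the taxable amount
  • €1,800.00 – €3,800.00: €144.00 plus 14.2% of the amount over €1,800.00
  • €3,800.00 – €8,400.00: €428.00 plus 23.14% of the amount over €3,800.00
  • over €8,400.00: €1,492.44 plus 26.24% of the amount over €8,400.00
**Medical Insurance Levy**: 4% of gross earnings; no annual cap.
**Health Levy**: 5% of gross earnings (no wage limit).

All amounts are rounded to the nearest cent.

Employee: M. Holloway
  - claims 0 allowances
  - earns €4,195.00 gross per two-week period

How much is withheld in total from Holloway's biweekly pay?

€896.95

Earnings Tax: taxable = €4,195.00
  €428.00 + 23.14% × (€4,195.00 − €3,800.00) = €428.00 + 23.14% × €395.00 = €519.40
Medical Insurance Levy: 4% × €4,195.00 = €167.80
Health Levy: 5% × €4,195.00 = €209.75
Total: €519.40 + €167.80 + €209.75 = €896.95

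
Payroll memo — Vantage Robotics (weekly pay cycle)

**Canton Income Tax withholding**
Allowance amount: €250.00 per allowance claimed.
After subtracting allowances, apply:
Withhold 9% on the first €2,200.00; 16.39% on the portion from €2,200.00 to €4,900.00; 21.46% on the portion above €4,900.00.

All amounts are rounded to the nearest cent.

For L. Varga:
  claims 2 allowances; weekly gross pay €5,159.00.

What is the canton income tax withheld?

€601.03

Canton Income Tax: taxable = €5,159.00 − 2×€250.00 = €4,659.00
  €198.00 + 16.39% × (€4,659.00 − €2,200.00) = €198.00 + 16.39% × €2,459.00 = €601.03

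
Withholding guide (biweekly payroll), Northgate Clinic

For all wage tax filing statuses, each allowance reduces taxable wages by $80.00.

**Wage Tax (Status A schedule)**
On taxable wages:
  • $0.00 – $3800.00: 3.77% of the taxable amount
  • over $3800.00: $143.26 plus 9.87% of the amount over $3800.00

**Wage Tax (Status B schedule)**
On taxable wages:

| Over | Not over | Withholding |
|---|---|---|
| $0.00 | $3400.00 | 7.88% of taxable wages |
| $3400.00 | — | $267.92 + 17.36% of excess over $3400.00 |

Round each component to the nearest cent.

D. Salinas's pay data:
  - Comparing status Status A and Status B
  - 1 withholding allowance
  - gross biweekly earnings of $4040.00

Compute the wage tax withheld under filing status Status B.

$365.14

Wage Tax (Status B): taxable = $4040.00 − 1×$80.00 = $3960.00
  $267.92 + 17.36% × ($3960.00 − $3400.00) = $267.92 + 17.36% × $560.00 = $365.14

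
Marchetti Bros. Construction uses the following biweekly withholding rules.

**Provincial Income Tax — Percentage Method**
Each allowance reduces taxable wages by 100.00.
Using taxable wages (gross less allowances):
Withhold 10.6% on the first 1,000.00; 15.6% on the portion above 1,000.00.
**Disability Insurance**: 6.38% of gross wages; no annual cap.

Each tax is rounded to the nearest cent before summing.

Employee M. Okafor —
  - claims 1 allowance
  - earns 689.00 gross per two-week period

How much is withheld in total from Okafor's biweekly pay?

106.39

Provincial Income Tax: taxable = 689.00 − 1×100.00 = 589.00
  10.6% × 589.00 = 62.43
Disability Insurance: 6.38% × 689.00 = 43.96
Total: 62.43 + 43.96 = 106.39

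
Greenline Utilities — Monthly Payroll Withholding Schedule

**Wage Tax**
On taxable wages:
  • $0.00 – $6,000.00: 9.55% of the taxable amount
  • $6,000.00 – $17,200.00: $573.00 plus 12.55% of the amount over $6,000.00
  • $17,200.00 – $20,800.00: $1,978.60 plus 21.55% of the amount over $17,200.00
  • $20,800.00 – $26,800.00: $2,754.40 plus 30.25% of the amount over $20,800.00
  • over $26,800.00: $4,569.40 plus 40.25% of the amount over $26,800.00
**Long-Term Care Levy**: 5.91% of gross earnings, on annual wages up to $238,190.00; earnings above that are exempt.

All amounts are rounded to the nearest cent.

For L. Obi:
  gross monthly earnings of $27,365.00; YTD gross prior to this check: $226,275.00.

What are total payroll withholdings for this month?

Wage Tax: taxable = $27,365.00
  $4,569.40 + 40.25% × ($27,365.00 − $26,800.00) = $4,569.40 + 40.25% × $565.00 = $4,796.81
Long-Term Care Levy: cap $238,190.00 − YTD $226,275.00 = $11,915.00 subject; 5.91% × $11,915.00 = $704.18
Total: $4,796.81 + $704.18 = $5,500.99

$5,500.99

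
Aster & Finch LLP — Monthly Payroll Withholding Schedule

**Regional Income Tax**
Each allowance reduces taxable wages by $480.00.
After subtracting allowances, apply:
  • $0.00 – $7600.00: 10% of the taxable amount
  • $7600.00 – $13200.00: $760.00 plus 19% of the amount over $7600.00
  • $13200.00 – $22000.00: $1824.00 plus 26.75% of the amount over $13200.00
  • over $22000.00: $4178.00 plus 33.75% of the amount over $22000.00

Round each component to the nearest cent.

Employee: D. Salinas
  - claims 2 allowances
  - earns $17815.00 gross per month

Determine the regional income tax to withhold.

$2801.71

Regional Income Tax: taxable = $17815.00 − 2×$480.00 = $16855.00
  $1824.00 + 26.75% × ($16855.00 − $13200.00) = $1824.00 + 26.75% × $3655.00 = $2801.71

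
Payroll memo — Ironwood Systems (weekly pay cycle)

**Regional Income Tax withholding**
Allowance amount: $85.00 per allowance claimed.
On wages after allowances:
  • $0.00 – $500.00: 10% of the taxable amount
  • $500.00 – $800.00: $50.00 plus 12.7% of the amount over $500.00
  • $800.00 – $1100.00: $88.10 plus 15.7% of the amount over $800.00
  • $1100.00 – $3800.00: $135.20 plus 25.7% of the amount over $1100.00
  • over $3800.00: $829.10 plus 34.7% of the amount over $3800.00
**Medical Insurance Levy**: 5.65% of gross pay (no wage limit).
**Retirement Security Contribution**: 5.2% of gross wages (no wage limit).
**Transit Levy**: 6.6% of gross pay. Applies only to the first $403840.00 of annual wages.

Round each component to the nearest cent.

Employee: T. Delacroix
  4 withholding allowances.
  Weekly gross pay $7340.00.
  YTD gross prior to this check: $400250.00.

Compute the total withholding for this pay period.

$2972.83

Regional Income Tax: taxable = $7340.00 − 4×$85.00 = $7000.00
  $829.10 + 34.7% × ($7000.00 − $3800.00) = $829.10 + 34.7% × $3200.00 = $1939.50
Medical Insurance Levy: 5.65% × $7340.00 = $414.71
Retirement Security Contribution: 5.2% × $7340.00 = $381.68
Transit Levy: cap $403840.00 − YTD $400250.00 = $3590.00 subject; 6.6% × $3590.00 = $236.94
Total: $1939.50 + $414.71 + $381.68 + $236.94 = $2972.83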